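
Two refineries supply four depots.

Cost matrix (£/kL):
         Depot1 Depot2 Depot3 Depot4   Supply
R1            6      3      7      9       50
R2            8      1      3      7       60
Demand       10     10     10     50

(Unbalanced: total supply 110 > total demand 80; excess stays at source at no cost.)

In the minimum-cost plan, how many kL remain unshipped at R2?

0

An optimal plan:
  R1–Depot1: 10 × £6 = £60
  R1–Depot2: 10 × £3 = £30
  R2–Depot3: 10 × £3 = £30
  R2–Depot4: 50 × £7 = £350
Total cost = £470.
R2 ships 60 of its 60, leaving 0.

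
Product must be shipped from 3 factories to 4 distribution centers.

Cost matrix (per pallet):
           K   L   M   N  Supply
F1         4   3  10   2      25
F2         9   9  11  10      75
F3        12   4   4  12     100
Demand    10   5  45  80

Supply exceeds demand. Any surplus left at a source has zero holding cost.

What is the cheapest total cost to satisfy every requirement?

One minimum-cost allocation:
  F1 to N: 25 × 2 = 50
  F2 to K: 10 × 9 = 90
  F2 to N: 55 × 10 = 550
  F3 to L: 5 × 4 = 20
  F3 to M: 45 × 4 = 180
Total = 50 + 90 + 550 + 20 + 180 = 890.

890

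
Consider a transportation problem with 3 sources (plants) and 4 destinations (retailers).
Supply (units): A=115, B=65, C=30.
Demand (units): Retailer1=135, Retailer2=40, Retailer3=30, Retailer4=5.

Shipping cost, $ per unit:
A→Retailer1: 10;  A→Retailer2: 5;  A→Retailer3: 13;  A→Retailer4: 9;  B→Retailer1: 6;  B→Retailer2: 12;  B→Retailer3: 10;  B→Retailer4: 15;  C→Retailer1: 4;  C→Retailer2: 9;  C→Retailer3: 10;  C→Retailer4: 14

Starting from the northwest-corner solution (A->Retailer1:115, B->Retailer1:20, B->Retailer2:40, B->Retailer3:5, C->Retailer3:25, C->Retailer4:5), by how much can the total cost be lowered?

Current plan cost = 115·10 + 20·6 + 40·12 + 5·10 + 25·10 + 5·14 = $2120.
Optimal plan:
  A–Retailer1: 40 units
  A–Retailer2: 40 units
  A–Retailer3: 30 units
  A–Retailer4: 5 units
  B–Retailer1: 65 units
  C–Retailer1: 30 units
Optimal cost = $1545.
Saving = 2120 − 1545 = $575.

575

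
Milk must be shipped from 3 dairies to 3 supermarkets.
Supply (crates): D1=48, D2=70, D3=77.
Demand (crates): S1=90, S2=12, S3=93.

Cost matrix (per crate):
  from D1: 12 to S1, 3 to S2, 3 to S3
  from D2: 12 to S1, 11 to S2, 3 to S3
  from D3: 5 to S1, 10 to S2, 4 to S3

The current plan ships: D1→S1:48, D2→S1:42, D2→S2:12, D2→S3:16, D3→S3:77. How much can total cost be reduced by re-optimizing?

712

Current plan cost = 48·12 + 42·12 + 12·11 + 16·3 + 77·4 = 1568.
Optimal plan:
  D1–S2: 12 crates
  D1–S3: 36 crates
  D2–S1: 13 crates
  D2–S3: 57 crates
  D3–S1: 77 crates
Optimal cost = 856.
Saving = 1568 − 856 = 712.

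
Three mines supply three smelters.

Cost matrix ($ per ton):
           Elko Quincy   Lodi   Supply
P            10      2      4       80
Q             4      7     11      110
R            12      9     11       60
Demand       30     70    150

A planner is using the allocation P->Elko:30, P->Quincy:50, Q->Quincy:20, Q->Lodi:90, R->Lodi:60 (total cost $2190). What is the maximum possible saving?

490

Current plan cost = 30·10 + 50·2 + 20·7 + 90·11 + 60·11 = $2190.
Optimal plan:
  P->Lodi: 80 × $4 = $320
  Q->Elko: 30 × $4 = $120
  Q->Quincy: 70 × $7 = $490
  Q->Lodi: 10 × $11 = $110
  R->Lodi: 60 × $11 = $660
Optimal cost = $1700.
Saving = 2190 − 1700 = $490.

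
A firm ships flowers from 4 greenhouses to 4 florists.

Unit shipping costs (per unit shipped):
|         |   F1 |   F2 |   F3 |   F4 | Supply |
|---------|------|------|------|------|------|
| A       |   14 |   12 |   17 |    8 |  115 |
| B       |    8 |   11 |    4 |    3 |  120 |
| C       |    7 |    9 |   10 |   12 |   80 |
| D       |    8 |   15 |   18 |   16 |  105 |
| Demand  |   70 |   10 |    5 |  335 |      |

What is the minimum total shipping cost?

One minimum-cost allocation:
  A->F4: 115 × 8 = 920
  B->F4: 120 × 3 = 360
  C->F2: 10 × 9 = 90
  C->F3: 5 × 10 = 50
  C->F4: 65 × 12 = 780
  D->F1: 70 × 8 = 560
  D->F4: 35 × 16 = 560
Total = 920 + 360 + 90 + 50 + 780 + 560 + 560 = 3320.
(Supply check: A ships 115; B ships 120; C ships 80; D ships 105.)

3320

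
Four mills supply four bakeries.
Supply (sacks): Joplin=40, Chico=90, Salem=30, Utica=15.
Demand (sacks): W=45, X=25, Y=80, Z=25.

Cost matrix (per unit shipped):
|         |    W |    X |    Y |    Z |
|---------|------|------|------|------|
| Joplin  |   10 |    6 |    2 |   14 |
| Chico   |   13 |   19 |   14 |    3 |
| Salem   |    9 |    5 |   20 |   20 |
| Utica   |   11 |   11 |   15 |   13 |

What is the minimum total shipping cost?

One minimum-cost allocation:
  Joplin to Y: 40 × 2 = 80
  Chico to W: 25 × 13 = 325
  Chico to Y: 40 × 14 = 560
  Chico to Z: 25 × 3 = 75
  Salem to W: 5 × 9 = 45
  Salem to X: 25 × 5 = 125
  Utica to W: 15 × 11 = 165
Total = 80 + 325 + 560 + 75 + 45 + 125 + 165 = 1375.

1375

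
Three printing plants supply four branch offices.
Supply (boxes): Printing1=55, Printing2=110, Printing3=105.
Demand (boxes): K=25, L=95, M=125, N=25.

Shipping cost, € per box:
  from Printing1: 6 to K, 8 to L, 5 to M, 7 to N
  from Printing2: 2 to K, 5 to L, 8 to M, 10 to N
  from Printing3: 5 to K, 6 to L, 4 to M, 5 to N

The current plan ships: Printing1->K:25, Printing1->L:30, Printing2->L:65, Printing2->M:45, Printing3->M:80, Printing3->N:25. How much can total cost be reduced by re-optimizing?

Current plan cost = 25·6 + 30·8 + 65·5 + 45·8 + 80·4 + 25·5 = €1520.
Optimal plan:
  Printing1–M: 55 boxes
  Printing2–K: 25 boxes
  Printing2–L: 85 boxes
  Printing3–L: 10 boxes
  Printing3–M: 70 boxes
  Printing3–N: 25 boxes
Optimal cost = €1215.
Saving = 1520 − 1215 = €305.

305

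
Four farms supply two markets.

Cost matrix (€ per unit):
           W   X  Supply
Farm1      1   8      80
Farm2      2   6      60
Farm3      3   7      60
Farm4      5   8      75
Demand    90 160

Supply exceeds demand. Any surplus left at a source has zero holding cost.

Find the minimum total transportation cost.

One minimum-cost allocation:
  Farm1 to W: 80 × €1 = €80
  Farm2 to X: 60 × €6 = €360
  Farm3 to W: 10 × €3 = €30
  Farm3 to X: 50 × €7 = €350
  Farm4 to X: 50 × €8 = €400
Total = 80 + 360 + 30 + 350 + 400 = €1220.
(Supply check: Farm1 ships 80; Farm2 ships 60; Farm3 ships 60; Farm4 ships 50.)

1220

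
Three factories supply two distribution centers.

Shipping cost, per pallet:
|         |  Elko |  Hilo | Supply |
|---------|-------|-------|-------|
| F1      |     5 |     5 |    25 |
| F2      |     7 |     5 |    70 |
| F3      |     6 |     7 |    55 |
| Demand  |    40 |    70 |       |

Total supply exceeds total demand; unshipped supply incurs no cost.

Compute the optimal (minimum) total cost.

565

An optimal shipping plan:
  F1 to Elko: 25 pallets
  F2 to Hilo: 70 pallets
  F3 to Elko: 15 pallets
Total cost = 565.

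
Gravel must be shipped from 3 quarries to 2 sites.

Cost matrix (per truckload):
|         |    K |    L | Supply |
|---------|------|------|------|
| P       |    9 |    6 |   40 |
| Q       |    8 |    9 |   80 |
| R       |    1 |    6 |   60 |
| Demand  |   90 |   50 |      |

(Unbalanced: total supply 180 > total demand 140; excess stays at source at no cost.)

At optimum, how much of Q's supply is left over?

40

An optimal plan:
  P->L: 40 × 6 = 240
  Q->K: 30 × 8 = 240
  Q->L: 10 × 9 = 90
  R->K: 60 × 1 = 60
Total cost = 630.
Q ships 40 of its 80, leaving 40.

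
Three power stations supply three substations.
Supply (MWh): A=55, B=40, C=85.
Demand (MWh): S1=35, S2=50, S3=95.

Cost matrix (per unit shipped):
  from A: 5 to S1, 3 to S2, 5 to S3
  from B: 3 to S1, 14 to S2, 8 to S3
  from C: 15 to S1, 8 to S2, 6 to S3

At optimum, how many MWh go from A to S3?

Optimal shipments:
  A->S2: 50 × 3 = 150
  A->S3: 5 × 5 = 25
  B->S1: 35 × 3 = 105
  B->S3: 5 × 8 = 40
  C->S3: 85 × 6 = 510
Total cost = 830.
So A→S3 carries 5 MWh.

5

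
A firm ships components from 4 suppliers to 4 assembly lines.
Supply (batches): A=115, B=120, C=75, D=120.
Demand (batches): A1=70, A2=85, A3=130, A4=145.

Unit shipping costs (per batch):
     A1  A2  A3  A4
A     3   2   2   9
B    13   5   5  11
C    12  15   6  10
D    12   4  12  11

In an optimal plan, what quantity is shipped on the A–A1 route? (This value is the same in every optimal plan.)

70

Optimal shipments:
  A→A1: 70 × 3 = 210
  A→A3: 45 × 2 = 90
  B→A3: 85 × 5 = 425
  B→A4: 35 × 11 = 385
  C→A4: 75 × 10 = 750
  D→A2: 85 × 4 = 340
  D→A4: 35 × 11 = 385
Total cost = 2585.
So A→A1 carries 70 batches.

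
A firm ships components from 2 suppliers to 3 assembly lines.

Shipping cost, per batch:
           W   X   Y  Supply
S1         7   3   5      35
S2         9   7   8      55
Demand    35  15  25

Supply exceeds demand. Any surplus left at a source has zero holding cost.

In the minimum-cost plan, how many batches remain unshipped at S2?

An optimal plan:
  S1→X: 15 batches
  S1→Y: 20 batches
  S2→W: 35 batches
  S2→Y: 5 batches
Total cost = 500.
S2 ships 40 of its 55, leaving 15.

15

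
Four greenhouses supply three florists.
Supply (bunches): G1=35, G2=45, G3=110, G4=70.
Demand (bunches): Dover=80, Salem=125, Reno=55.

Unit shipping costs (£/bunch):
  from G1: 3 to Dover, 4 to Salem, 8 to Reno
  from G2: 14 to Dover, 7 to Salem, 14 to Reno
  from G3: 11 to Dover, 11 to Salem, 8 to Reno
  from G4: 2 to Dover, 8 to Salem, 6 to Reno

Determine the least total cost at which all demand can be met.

1630

One minimum-cost allocation:
  G1→Dover: 10 × £3 = £30
  G1→Salem: 25 × £4 = £100
  G2→Salem: 45 × £7 = £315
  G3→Salem: 55 × £11 = £605
  G3→Reno: 55 × £8 = £440
  G4→Dover: 70 × £2 = £140
Total = 30 + 100 + 315 + 605 + 440 + 140 = £1630.
(Supply check: G1 ships 35; G2 ships 45; G3 ships 110; G4 ships 70.)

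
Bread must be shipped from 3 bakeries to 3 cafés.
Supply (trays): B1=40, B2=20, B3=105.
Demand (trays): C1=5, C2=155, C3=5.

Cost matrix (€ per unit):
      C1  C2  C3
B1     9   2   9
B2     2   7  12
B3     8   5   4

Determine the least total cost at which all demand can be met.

715

One minimum-cost allocation:
  B1->C2: 40 trays
  B2->C1: 5 trays
  B2->C2: 15 trays
  B3->C2: 100 trays
  B3->C3: 5 trays
Total cost = €715.
(Supply check: B1 ships 40; B2 ships 20; B3 ships 105.)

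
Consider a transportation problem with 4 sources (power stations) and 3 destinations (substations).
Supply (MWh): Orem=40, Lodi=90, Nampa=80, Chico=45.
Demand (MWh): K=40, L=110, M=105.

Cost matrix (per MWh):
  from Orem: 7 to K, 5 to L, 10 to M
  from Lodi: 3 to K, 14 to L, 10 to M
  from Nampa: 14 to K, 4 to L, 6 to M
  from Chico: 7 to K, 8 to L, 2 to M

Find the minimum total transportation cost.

1250

An optimal shipping plan:
  Orem→L: 40 × 5 = 200
  Lodi→K: 40 × 3 = 120
  Lodi→M: 50 × 10 = 500
  Nampa→L: 70 × 4 = 280
  Nampa→M: 10 × 6 = 60
  Chico→M: 45 × 2 = 90
Total = 200 + 120 + 500 + 280 + 60 + 90 = 1250.
(Supply check: Orem ships 40; Lodi ships 90; Nampa ships 80; Chico ships 45.)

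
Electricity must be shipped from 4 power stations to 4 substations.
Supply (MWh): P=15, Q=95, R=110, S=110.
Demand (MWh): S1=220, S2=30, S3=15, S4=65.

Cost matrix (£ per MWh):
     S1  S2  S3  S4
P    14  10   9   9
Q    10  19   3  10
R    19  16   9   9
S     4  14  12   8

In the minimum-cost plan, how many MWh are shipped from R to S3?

15

Optimal shipments:
  P->S2: 15 × £10 = £150
  Q->S1: 95 × £10 = £950
  R->S1: 15 × £19 = £285
  R->S2: 15 × £16 = £240
  R->S3: 15 × £9 = £135
  R->S4: 65 × £9 = £585
  S->S1: 110 × £4 = £440
Total cost = £2785.
So R→S3 carries 15 MWh.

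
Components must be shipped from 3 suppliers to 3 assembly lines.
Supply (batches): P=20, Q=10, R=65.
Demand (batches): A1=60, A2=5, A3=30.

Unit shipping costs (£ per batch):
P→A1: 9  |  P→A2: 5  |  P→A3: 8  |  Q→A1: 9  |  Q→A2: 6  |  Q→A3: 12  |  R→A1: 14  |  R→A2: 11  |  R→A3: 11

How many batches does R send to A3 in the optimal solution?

The minimum-cost plan:
  P→A1: 15 × £9 = £135
  P→A2: 5 × £5 = £25
  Q→A1: 10 × £9 = £90
  R→A1: 35 × £14 = £490
  R→A3: 30 × £11 = £330
Total cost = £1070.
So R→A3 carries 30 batches.

30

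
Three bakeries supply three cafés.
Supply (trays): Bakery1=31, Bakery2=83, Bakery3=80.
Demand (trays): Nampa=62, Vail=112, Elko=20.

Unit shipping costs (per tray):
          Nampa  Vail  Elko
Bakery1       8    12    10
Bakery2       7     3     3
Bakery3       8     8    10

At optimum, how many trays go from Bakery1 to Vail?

0

Solving gives:
  Bakery1–Nampa: 31 × 8 = 248
  Bakery2–Vail: 63 × 3 = 189
  Bakery2–Elko: 20 × 3 = 60
  Bakery3–Nampa: 31 × 8 = 248
  Bakery3–Vail: 49 × 8 = 392
Total cost = 1137.
The route Bakery1→Vail is not used.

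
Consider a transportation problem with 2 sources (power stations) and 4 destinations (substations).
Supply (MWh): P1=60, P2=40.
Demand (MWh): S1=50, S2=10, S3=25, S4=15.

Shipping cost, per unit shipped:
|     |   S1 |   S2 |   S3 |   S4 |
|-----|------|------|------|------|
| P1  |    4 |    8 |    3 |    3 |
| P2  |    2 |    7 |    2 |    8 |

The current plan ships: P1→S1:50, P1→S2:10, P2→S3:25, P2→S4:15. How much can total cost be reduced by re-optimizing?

Current plan cost = 50·4 + 10·8 + 25·2 + 15·8 = 450.
Optimal plan:
  P1->S1: 10 × 4 = 40
  P1->S2: 10 × 8 = 80
  P1->S3: 25 × 3 = 75
  P1->S4: 15 × 3 = 45
  P2->S1: 40 × 2 = 80
Optimal cost = 320.
Saving = 450 − 320 = 130.

130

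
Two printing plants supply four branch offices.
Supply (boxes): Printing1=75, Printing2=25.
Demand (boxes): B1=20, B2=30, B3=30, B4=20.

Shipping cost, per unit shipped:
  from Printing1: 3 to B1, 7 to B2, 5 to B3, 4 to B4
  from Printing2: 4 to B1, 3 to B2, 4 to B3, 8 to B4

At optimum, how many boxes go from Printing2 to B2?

The minimum-cost plan:
  Printing1->B1: 20 × 3 = 60
  Printing1->B2: 5 × 7 = 35
  Printing1->B3: 30 × 5 = 150
  Printing1->B4: 20 × 4 = 80
  Printing2->B2: 25 × 3 = 75
Total cost = 400.
So Printing2→B2 carries 25 boxes.

25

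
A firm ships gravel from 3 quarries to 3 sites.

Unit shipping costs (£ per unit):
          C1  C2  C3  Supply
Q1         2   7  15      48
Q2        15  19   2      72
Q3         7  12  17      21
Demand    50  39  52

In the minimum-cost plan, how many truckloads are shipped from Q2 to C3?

The minimum-cost plan:
  Q1→C1: 29 truckloads
  Q1→C2: 19 truckloads
  Q2→C2: 20 truckloads
  Q2→C3: 52 truckloads
  Q3→C1: 21 truckloads
Total cost = £822.
So Q2→C3 carries 52 truckloads.

52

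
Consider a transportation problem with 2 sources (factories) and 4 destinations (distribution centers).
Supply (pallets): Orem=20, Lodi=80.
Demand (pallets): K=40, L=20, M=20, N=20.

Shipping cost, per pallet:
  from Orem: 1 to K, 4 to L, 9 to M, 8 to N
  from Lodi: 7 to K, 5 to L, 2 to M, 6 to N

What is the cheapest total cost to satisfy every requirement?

420

One minimum-cost allocation:
  Orem->K: 20 pallets
  Lodi->K: 20 pallets
  Lodi->L: 20 pallets
  Lodi->M: 20 pallets
  Lodi->N: 20 pallets
Total cost = 420.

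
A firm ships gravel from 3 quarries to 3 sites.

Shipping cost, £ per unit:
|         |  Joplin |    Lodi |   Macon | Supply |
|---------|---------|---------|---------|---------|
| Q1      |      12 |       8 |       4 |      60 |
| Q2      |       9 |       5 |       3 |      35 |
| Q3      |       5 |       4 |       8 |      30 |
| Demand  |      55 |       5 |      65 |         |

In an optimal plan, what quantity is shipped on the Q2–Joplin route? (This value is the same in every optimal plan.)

Solving gives:
  Q1–Macon: 60 × £4 = £240
  Q2–Joplin: 25 × £9 = £225
  Q2–Lodi: 5 × £5 = £25
  Q2–Macon: 5 × £3 = £15
  Q3–Joplin: 30 × £5 = £150
Total cost = £655.
So Q2→Joplin carries 25 truckloads.

25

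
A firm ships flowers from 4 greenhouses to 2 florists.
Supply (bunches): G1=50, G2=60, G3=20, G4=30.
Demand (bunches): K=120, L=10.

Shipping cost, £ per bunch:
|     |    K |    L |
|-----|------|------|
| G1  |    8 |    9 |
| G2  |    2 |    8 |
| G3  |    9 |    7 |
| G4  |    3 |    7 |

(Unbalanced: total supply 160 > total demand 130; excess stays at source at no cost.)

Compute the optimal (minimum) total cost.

One minimum-cost allocation:
  G1–K: 30 × £8 = £240
  G2–K: 60 × £2 = £120
  G3–L: 10 × £7 = £70
  G4–K: 30 × £3 = £90
Total = 240 + 120 + 70 + 90 = £520.
(Supply check: G1 ships 30; G2 ships 60; G3 ships 10; G4 ships 30.)

520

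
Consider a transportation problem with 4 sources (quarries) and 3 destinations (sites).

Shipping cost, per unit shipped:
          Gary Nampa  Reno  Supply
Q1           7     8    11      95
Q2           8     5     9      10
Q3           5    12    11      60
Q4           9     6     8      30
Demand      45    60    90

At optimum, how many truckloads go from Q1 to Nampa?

50

Optimal shipments:
  Q1->Nampa: 50 × 8 = 400
  Q1->Reno: 45 × 11 = 495
  Q2->Nampa: 10 × 5 = 50
  Q3->Gary: 45 × 5 = 225
  Q3->Reno: 15 × 11 = 165
  Q4->Reno: 30 × 8 = 240
Total cost = 1575.
So Q1→Nampa carries 50 truckloads.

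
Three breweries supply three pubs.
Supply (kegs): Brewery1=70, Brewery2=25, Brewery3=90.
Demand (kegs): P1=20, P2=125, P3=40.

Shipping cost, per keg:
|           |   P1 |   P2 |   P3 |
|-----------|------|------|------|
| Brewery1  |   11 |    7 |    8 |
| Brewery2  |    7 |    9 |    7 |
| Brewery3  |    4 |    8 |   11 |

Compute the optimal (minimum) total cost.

1320

An optimal shipping plan:
  Brewery1→P2: 55 × 7 = 385
  Brewery1→P3: 15 × 8 = 120
  Brewery2→P3: 25 × 7 = 175
  Brewery3→P1: 20 × 4 = 80
  Brewery3→P2: 70 × 8 = 560
Total = 385 + 120 + 175 + 80 + 560 = 1320.
(Supply check: Brewery1 ships 70; Brewery2 ships 25; Brewery3 ships 90.)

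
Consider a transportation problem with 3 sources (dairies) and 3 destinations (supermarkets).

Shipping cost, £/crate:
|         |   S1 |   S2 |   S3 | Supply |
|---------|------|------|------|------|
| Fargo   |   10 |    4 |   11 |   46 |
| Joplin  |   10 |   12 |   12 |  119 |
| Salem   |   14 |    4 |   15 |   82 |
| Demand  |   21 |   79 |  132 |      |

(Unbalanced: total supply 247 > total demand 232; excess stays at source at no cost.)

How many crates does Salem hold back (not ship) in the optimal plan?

An optimal plan:
  Fargo→S3: 46 × £11 = £506
  Joplin→S1: 21 × £10 = £210
  Joplin→S3: 86 × £12 = £1032
  Salem→S2: 79 × £4 = £316
Total cost = £2064.
Salem ships 79 of its 82, leaving 3.

3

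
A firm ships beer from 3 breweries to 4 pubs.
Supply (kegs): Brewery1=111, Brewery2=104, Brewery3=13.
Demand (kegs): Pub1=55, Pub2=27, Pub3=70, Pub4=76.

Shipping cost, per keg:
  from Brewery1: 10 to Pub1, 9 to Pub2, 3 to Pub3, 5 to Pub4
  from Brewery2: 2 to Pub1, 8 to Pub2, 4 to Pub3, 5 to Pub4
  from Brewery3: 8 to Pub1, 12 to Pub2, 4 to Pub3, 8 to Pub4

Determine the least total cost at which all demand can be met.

One minimum-cost allocation:
  Brewery1 to Pub3: 57 kegs
  Brewery1 to Pub4: 54 kegs
  Brewery2 to Pub1: 55 kegs
  Brewery2 to Pub2: 27 kegs
  Brewery2 to Pub4: 22 kegs
  Brewery3 to Pub3: 13 kegs
Total cost = 929.
(Supply check: Brewery1 ships 111; Brewery2 ships 104; Brewery3 ships 13.)

929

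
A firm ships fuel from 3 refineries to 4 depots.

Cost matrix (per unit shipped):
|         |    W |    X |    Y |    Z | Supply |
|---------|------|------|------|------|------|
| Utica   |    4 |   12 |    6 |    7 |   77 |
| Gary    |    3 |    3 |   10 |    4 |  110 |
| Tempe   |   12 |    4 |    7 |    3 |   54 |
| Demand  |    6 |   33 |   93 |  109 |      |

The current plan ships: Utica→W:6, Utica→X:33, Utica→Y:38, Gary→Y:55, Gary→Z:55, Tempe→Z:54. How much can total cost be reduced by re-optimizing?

491

Current plan cost = 6·4 + 33·12 + 38·6 + 55·10 + 55·4 + 54·3 = 1580.
Optimal plan:
  Utica→Y: 77 × 6 = 462
  Gary→W: 6 × 3 = 18
  Gary→X: 33 × 3 = 99
  Gary→Z: 71 × 4 = 284
  Tempe→Y: 16 × 7 = 112
  Tempe→Z: 38 × 3 = 114
Optimal cost = 1089.
Saving = 1580 − 1089 = 491.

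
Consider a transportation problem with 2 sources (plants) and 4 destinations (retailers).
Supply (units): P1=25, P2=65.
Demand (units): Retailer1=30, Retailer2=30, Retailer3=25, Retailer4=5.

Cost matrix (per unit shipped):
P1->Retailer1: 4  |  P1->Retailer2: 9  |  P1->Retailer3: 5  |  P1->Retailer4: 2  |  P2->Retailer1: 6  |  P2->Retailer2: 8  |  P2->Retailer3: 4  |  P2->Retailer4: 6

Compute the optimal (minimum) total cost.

490

An optimal shipping plan:
  P1->Retailer1: 20 × 4 = 80
  P1->Retailer4: 5 × 2 = 10
  P2->Retailer1: 10 × 6 = 60
  P2->Retailer2: 30 × 8 = 240
  P2->Retailer3: 25 × 4 = 100
Total = 80 + 10 + 60 + 240 + 100 = 490.
(Supply check: P1 ships 25; P2 ships 65.)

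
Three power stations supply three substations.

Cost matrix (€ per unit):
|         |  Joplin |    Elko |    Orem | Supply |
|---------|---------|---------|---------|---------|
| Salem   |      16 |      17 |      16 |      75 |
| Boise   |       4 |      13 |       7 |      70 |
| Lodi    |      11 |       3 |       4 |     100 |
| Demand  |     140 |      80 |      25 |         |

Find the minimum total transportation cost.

A cheapest plan:
  Salem->Joplin: 70 × €16 = €1120
  Salem->Orem: 5 × €16 = €80
  Boise->Joplin: 70 × €4 = €280
  Lodi->Elko: 80 × €3 = €240
  Lodi->Orem: 20 × €4 = €80
Total = 1120 + 80 + 280 + 240 + 80 = €1800.

1800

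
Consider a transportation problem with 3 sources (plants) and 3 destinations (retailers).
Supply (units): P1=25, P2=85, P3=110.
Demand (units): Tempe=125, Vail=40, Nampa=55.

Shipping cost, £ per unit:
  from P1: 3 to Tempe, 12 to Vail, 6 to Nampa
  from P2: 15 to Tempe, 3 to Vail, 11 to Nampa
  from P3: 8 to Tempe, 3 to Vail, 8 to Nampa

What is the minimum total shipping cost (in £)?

1570

One minimum-cost allocation:
  P1->Tempe: 25 × £3 = £75
  P2->Vail: 40 × £3 = £120
  P2->Nampa: 45 × £11 = £495
  P3->Tempe: 100 × £8 = £800
  P3->Nampa: 10 × £8 = £80
Total = 75 + 120 + 495 + 800 + 80 = £1570.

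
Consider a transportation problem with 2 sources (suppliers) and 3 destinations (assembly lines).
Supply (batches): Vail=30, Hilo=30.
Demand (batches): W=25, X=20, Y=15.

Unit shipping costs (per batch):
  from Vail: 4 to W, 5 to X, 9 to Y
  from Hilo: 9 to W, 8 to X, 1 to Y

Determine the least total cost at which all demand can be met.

An optimal shipping plan:
  Vail to W: 25 × 4 = 100
  Vail to X: 5 × 5 = 25
  Hilo to X: 15 × 8 = 120
  Hilo to Y: 15 × 1 = 15
Total = 100 + 25 + 120 + 15 = 260.

260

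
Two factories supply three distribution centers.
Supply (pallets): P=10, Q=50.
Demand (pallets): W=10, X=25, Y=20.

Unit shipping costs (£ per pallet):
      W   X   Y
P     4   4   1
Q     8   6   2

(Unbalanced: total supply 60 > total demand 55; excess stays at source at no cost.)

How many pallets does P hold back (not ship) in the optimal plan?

0

Minimum-cost shipments:
  P→W: 10 pallets
  Q→X: 25 pallets
  Q→Y: 20 pallets
Total cost = £230.
P ships 10 of its 10, leaving 0.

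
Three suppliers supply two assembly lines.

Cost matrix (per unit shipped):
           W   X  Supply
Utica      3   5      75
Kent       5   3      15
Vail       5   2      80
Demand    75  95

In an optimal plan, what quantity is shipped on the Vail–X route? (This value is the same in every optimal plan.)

The minimum-cost plan:
  Utica–W: 75 × 3 = 225
  Kent–X: 15 × 3 = 45
  Vail–X: 80 × 2 = 160
Total cost = 430.
So Vail→X carries 80 batches.

80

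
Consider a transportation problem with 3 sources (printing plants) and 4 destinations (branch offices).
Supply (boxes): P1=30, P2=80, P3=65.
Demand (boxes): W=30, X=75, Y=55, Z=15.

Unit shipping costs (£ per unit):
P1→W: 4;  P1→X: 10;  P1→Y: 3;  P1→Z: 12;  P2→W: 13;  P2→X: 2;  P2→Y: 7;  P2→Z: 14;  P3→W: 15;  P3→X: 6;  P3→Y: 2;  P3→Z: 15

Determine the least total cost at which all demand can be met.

600

An optimal shipping plan:
  P1–W: 30 × £4 = £120
  P2–X: 75 × £2 = £150
  P2–Z: 5 × £14 = £70
  P3–Y: 55 × £2 = £110
  P3–Z: 10 × £15 = £150
Total = 120 + 150 + 70 + 110 + 150 = £600.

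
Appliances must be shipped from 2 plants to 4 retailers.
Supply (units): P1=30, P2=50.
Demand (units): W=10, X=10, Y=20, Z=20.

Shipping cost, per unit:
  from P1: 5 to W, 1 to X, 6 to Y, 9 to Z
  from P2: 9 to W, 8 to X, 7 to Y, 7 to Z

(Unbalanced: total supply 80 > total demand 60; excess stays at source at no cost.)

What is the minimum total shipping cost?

An optimal shipping plan:
  P1–W: 10 × 5 = 50
  P1–X: 10 × 1 = 10
  P1–Y: 10 × 6 = 60
  P2–Y: 10 × 7 = 70
  P2–Z: 20 × 7 = 140
Total = 50 + 10 + 60 + 70 + 140 = 330.

330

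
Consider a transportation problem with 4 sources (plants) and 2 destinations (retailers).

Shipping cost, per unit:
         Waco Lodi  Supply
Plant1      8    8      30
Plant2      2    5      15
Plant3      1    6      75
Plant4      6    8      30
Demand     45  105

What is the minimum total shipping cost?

780

An optimal shipping plan:
  Plant1→Lodi: 30 × 8 = 240
  Plant2→Lodi: 15 × 5 = 75
  Plant3→Waco: 45 × 1 = 45
  Plant3→Lodi: 30 × 6 = 180
  Plant4→Lodi: 30 × 8 = 240
Total = 240 + 75 + 45 + 180 + 240 = 780.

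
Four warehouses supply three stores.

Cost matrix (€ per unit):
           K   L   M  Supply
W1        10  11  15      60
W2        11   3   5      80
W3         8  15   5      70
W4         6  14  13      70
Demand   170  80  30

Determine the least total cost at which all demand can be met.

Optimal allocation:
  W1–K: 60 units
  W2–L: 80 units
  W3–K: 40 units
  W3–M: 30 units
  W4–K: 70 units
Total cost = €1730.

1730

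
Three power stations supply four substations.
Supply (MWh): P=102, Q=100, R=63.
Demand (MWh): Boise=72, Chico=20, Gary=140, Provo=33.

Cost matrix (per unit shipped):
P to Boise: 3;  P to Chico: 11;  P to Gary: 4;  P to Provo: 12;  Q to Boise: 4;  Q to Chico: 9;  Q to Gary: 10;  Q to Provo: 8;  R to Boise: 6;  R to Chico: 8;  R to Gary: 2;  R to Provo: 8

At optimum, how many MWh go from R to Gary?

Optimal shipments:
  P→Boise: 25 × 3 = 75
  P→Gary: 77 × 4 = 308
  Q→Boise: 47 × 4 = 188
  Q→Chico: 20 × 9 = 180
  Q→Provo: 33 × 8 = 264
  R→Gary: 63 × 2 = 126
Total cost = 1141.
So R→Gary carries 63 MWh.

63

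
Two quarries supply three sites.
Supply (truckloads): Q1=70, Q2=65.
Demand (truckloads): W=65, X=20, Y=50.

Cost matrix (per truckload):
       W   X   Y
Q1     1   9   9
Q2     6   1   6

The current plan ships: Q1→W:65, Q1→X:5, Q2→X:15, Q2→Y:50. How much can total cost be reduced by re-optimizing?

Current plan cost = 65·1 + 5·9 + 15·1 + 50·6 = 425.
Optimal plan:
  Q1→W: 65 truckloads
  Q1→Y: 5 truckloads
  Q2→X: 20 truckloads
  Q2→Y: 45 truckloads
Optimal cost = 400.
Saving = 425 − 400 = 25.

25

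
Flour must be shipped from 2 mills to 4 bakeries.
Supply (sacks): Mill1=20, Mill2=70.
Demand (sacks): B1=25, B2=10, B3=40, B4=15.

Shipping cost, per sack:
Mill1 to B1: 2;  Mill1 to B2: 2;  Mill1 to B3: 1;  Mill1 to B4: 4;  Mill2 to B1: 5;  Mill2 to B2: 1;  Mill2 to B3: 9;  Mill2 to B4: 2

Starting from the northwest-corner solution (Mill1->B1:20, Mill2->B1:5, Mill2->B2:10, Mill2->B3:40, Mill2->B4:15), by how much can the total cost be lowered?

100

Current plan cost = 20·2 + 5·5 + 10·1 + 40·9 + 15·2 = 465.
Optimal plan:
  Mill1–B3: 20 × 1 = 20
  Mill2–B1: 25 × 5 = 125
  Mill2–B2: 10 × 1 = 10
  Mill2–B3: 20 × 9 = 180
  Mill2–B4: 15 × 2 = 30
Optimal cost = 365.
Saving = 465 − 365 = 100.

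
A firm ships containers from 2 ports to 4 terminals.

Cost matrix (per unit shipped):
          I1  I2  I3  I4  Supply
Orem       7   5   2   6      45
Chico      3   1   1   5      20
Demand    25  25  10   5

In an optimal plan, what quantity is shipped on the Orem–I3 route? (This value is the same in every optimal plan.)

Solving gives:
  Orem to I1: 5 TEU
  Orem to I2: 25 TEU
  Orem to I3: 10 TEU
  Orem to I4: 5 TEU
  Chico to I1: 20 TEU
Total cost = 270.
So Orem→I3 carries 10 TEU.

10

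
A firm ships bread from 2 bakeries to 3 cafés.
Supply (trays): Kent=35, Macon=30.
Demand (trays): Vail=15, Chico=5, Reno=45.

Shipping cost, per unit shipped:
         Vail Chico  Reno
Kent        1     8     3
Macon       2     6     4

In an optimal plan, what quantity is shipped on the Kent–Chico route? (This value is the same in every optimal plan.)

Optimal shipments:
  Kent→Vail: 15 × 1 = 15
  Kent→Reno: 20 × 3 = 60
  Macon→Chico: 5 × 6 = 30
  Macon→Reno: 25 × 4 = 100
Total cost = 205.
The route Kent→Chico is not used.

0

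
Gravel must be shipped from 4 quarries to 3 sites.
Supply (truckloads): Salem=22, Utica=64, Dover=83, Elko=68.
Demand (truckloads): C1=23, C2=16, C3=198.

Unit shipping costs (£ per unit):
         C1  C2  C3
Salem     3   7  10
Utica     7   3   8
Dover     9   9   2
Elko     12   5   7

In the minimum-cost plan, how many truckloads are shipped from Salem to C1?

Solving gives:
  Salem to C1: 22 truckloads
  Utica to C1: 1 truckloads
  Utica to C2: 16 truckloads
  Utica to C3: 47 truckloads
  Dover to C3: 83 truckloads
  Elko to C3: 68 truckloads
Total cost = £1139.
So Salem→C1 carries 22 truckloads.

22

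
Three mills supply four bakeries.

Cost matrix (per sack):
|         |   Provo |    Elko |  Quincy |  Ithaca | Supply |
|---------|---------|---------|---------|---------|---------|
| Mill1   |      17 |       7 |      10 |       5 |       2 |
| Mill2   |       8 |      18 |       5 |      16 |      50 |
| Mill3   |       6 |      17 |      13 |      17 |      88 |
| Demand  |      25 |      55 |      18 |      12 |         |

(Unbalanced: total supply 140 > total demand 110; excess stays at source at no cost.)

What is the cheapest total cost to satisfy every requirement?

1345

An optimal shipping plan:
  Mill1–Ithaca: 2 × 5 = 10
  Mill2–Quincy: 18 × 5 = 90
  Mill2–Ithaca: 10 × 16 = 160
  Mill3–Provo: 25 × 6 = 150
  Mill3–Elko: 55 × 17 = 935
Total = 10 + 90 + 160 + 150 + 935 = 1345.
(Supply check: Mill1 ships 2; Mill2 ships 28; Mill3 ships 80.)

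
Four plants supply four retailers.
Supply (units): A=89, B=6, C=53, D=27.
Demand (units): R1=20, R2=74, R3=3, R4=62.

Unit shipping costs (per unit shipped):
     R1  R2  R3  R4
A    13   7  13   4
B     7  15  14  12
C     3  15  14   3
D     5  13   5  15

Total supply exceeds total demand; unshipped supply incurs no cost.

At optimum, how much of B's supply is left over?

Minimum-cost shipments:
  A to R2: 74 × 7 = 518
  A to R4: 15 × 4 = 60
  C to R1: 6 × 3 = 18
  C to R4: 47 × 3 = 141
  D to R1: 14 × 5 = 70
  D to R3: 3 × 5 = 15
Total cost = 822.
B ships 0 of its 6, leaving 6.

6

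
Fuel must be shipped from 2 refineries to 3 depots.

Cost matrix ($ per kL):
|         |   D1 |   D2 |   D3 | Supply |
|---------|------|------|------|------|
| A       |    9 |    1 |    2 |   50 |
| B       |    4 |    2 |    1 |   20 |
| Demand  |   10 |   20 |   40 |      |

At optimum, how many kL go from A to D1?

0

Solving gives:
  A–D2: 20 kL
  A–D3: 30 kL
  B–D1: 10 kL
  B–D3: 10 kL
Total cost = $130.
The route A→D1 is not used.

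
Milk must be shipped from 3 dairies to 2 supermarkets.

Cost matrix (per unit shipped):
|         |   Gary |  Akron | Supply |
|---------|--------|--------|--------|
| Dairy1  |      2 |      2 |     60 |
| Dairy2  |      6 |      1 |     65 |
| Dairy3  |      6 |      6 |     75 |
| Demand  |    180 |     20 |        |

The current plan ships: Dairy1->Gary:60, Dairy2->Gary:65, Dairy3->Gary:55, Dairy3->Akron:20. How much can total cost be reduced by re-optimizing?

Current plan cost = 60·2 + 65·6 + 55·6 + 20·6 = 960.
Optimal plan:
  Dairy1 to Gary: 60 × 2 = 120
  Dairy2 to Gary: 45 × 6 = 270
  Dairy2 to Akron: 20 × 1 = 20
  Dairy3 to Gary: 75 × 6 = 450
Optimal cost = 860.
Saving = 960 − 860 = 100.

100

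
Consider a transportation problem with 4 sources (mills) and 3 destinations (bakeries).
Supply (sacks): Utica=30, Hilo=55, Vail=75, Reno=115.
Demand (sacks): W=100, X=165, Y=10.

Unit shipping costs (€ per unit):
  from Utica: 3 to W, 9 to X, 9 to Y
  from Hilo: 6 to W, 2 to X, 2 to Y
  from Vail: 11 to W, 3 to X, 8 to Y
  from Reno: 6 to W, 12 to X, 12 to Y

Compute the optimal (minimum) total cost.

1385

Optimal allocation:
  Utica to X: 30 × €9 = €270
  Hilo to X: 45 × €2 = €90
  Hilo to Y: 10 × €2 = €20
  Vail to X: 75 × €3 = €225
  Reno to W: 100 × €6 = €600
  Reno to X: 15 × €12 = €180
Total = 270 + 90 + 20 + 225 + 600 + 180 = €1385.
(Supply check: Utica ships 30; Hilo ships 55; Vail ships 75; Reno ships 115.)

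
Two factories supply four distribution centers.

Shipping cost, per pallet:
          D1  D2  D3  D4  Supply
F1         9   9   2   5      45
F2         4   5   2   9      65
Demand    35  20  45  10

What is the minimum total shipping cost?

380

A cheapest plan:
  F1 to D3: 35 × 2 = 70
  F1 to D4: 10 × 5 = 50
  F2 to D1: 35 × 4 = 140
  F2 to D2: 20 × 5 = 100
  F2 to D3: 10 × 2 = 20
Total = 70 + 50 + 140 + 100 + 20 = 380.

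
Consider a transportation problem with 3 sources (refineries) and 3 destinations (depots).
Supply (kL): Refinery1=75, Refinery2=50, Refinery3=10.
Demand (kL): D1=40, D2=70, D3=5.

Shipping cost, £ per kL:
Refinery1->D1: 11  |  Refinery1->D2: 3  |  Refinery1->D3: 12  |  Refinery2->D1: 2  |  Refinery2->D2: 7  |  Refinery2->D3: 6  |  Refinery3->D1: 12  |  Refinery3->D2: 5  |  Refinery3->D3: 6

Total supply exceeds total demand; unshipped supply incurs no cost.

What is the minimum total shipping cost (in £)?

320

Optimal allocation:
  Refinery1–D2: 70 kL
  Refinery2–D1: 40 kL
  Refinery2–D3: 5 kL
Total cost = £320.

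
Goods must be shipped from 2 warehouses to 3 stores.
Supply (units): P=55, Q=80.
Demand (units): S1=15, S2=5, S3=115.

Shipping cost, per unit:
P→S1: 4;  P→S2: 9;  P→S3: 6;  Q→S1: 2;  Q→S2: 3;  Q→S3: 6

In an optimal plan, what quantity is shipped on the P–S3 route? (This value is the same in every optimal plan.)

55

Optimal shipments:
  P–S3: 55 × 6 = 330
  Q–S1: 15 × 2 = 30
  Q–S2: 5 × 3 = 15
  Q–S3: 60 × 6 = 360
Total cost = 735.
So P→S3 carries 55 units.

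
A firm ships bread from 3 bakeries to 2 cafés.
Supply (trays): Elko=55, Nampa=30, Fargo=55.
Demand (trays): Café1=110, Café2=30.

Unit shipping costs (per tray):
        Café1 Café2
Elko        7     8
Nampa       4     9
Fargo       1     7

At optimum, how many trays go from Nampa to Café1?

Solving gives:
  Elko→Café1: 25 × 7 = 175
  Elko→Café2: 30 × 8 = 240
  Nampa→Café1: 30 × 4 = 120
  Fargo→Café1: 55 × 1 = 55
Total cost = 590.
So Nampa→Café1 carries 30 trays.

30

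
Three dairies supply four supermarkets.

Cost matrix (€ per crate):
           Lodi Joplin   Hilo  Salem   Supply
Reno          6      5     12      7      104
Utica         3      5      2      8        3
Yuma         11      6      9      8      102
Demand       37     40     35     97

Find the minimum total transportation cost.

1465

A cheapest plan:
  Reno–Lodi: 37 crates
  Reno–Joplin: 40 crates
  Reno–Salem: 27 crates
  Utica–Hilo: 3 crates
  Yuma–Hilo: 32 crates
  Yuma–Salem: 70 crates
Total cost = €1465.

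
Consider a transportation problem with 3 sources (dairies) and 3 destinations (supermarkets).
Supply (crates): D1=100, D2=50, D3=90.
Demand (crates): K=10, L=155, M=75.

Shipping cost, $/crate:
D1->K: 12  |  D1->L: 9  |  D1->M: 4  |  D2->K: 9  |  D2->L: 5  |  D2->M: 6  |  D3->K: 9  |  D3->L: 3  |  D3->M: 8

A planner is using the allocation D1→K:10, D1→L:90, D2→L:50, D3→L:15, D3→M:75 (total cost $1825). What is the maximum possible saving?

Current plan cost = 10·12 + 90·9 + 50·5 + 15·3 + 75·8 = $1825.
Optimal plan:
  D1 to K: 10 × $12 = $120
  D1 to L: 15 × $9 = $135
  D1 to M: 75 × $4 = $300
  D2 to L: 50 × $5 = $250
  D3 to L: 90 × $3 = $270
Optimal cost = $1075.
Saving = 1825 − 1075 = $750.

750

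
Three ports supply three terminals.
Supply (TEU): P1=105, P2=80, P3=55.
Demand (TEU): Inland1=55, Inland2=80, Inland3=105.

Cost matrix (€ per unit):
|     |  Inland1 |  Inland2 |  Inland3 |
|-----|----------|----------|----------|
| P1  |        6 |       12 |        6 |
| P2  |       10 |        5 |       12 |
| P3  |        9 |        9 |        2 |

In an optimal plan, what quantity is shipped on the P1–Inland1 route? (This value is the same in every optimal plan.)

The minimum-cost plan:
  P1–Inland1: 55 × €6 = €330
  P1–Inland3: 50 × €6 = €300
  P2–Inland2: 80 × €5 = €400
  P3–Inland3: 55 × €2 = €110
Total cost = €1140.
So P1→Inland1 carries 55 TEU.

55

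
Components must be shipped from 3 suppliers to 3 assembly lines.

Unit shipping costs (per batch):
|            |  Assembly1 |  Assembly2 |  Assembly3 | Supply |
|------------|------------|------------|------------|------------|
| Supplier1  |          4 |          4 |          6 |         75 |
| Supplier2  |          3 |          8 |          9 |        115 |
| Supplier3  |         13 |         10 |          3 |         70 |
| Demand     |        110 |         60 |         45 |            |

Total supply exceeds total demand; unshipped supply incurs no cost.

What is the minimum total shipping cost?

705

An optimal shipping plan:
  Supplier1→Assembly2: 60 × 4 = 240
  Supplier2→Assembly1: 110 × 3 = 330
  Supplier3→Assembly3: 45 × 3 = 135
Total = 240 + 330 + 135 = 705.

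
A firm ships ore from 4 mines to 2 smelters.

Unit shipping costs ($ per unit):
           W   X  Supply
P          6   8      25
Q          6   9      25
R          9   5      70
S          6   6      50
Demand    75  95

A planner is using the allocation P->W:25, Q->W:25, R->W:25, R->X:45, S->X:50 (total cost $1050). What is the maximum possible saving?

100

Current plan cost = 25·6 + 25·6 + 25·9 + 45·5 + 50·6 = $1050.
Optimal plan:
  P→W: 25 × $6 = $150
  Q→W: 25 × $6 = $150
  R→X: 70 × $5 = $350
  S→W: 25 × $6 = $150
  S→X: 25 × $6 = $150
Optimal cost = $950.
Saving = 1050 − 950 = $100.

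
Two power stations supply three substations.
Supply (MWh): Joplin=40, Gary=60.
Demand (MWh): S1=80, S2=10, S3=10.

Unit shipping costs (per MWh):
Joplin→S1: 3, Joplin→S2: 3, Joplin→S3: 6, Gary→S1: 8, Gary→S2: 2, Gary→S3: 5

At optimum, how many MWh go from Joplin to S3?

Optimal shipments:
  Joplin to S1: 40 × 3 = 120
  Gary to S1: 40 × 8 = 320
  Gary to S2: 10 × 2 = 20
  Gary to S3: 10 × 5 = 50
Total cost = 510.
The route Joplin→S3 is not used.

0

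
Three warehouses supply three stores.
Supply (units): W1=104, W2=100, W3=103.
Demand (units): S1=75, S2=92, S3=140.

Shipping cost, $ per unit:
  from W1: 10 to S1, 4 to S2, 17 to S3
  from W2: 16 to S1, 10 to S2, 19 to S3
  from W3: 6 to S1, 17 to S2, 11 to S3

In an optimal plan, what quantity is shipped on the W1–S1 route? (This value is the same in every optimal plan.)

12

Solving gives:
  W1->S1: 12 × $10 = $120
  W1->S2: 92 × $4 = $368
  W2->S3: 100 × $19 = $1900
  W3->S1: 63 × $6 = $378
  W3->S3: 40 × $11 = $440
Total cost = $3206.
So W1→S1 carries 12 units.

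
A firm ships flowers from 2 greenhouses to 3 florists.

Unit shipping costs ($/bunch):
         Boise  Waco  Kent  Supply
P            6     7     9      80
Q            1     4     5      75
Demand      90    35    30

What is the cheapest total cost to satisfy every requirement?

680

Optimal allocation:
  P->Boise: 15 × $6 = $90
  P->Waco: 35 × $7 = $245
  P->Kent: 30 × $9 = $270
  Q->Boise: 75 × $1 = $75
Total = 90 + 245 + 270 + 75 = $680.
(Supply check: P ships 80; Q ships 75.)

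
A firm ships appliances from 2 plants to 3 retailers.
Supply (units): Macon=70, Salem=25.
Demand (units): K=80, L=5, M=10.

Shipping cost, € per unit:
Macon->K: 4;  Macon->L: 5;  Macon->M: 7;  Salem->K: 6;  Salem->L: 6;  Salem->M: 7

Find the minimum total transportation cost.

440

Optimal allocation:
  Macon–K: 70 units
  Salem–K: 10 units
  Salem–L: 5 units
  Salem–M: 10 units
Total cost = €440.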